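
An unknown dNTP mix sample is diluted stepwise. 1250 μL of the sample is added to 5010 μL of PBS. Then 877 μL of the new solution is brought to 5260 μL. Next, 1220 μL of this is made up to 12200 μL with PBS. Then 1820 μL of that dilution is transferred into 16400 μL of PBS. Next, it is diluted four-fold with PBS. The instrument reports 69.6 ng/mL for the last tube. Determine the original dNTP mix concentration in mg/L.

837 mg/L

Overall dilution factor = 5.008 × 5.998 × 10 × 10.01 × 4 = 1.20 × 10⁴.
Original = 69.6 ng/mL × 1.20 × 10⁴ = 8.37 × 10⁵ ng/mL = 837 mg/L.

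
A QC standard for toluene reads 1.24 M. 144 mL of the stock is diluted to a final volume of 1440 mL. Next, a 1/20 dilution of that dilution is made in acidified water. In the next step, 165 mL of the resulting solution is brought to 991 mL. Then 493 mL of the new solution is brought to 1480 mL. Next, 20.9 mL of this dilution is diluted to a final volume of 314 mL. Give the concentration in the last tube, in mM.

Overall dilution factor = 10 × 20 × 6.006 × 3.002 × 15.02 = 5.42 × 10⁴.
1.24 M / 5.42 × 10⁴ = 2.29 × 10⁻⁵ M = 0.0229 mM.

0.0229 mM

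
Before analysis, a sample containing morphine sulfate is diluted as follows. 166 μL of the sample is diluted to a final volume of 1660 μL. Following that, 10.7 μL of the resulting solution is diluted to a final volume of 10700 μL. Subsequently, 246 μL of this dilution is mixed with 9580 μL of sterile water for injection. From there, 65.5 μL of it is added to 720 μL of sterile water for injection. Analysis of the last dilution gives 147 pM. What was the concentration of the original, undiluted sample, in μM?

Overall dilution factor = 10 × 1000 × 39.94 × 11.99 = 4.79 × 10⁶.
Original = 147 pM × 4.79 × 10⁶ = 7.04 × 10⁸ pM = 704 μM.

704 μM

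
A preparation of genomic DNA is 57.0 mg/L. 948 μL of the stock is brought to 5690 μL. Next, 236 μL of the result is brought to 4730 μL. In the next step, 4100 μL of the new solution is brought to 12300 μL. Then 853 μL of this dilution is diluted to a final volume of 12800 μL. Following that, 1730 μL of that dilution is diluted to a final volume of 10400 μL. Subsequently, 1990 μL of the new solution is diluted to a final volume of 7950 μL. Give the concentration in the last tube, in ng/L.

438 ng/L

Overall dilution factor = 6.002 × 20.04 × 3 × 15.01 × 6.012 × 3.995 = 1.30 × 10⁵.
57.0 mg/L / 1.30 × 10⁵ = 4.38 × 10⁻⁴ mg/L = 438 ng/L.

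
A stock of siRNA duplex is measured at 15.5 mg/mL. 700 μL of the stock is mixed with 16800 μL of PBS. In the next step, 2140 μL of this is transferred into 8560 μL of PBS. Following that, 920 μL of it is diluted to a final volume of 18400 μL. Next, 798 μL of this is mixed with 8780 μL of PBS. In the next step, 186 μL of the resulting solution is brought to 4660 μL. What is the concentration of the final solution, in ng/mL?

20.6 ng/mL

Overall dilution factor = 25 × 5 × 20 × 12.00 × 25.05 = 7.52 × 10⁵.
15.5 mg/mL / 7.52 × 10⁵ = 2.06 × 10⁻⁵ mg/mL = 20.6 ng/mL.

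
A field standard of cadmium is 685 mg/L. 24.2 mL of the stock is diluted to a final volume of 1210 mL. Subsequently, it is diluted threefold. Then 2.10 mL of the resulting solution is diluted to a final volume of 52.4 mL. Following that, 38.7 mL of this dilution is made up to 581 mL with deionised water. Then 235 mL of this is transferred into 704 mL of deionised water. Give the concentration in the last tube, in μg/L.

Overall dilution factor = 50 × 3 × 24.95 × 15.01 × 3.996 = 2.25 × 10⁵.
685 mg/L / 2.25 × 10⁵ = 3.05 × 10⁻³ mg/L = 3.05 μg/L.

3.05 μg/L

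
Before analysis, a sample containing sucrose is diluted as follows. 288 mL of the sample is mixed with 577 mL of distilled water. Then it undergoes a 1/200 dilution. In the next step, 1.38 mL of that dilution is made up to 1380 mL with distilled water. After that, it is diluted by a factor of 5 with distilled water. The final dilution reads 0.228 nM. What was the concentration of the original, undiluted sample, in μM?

Overall dilution factor = 3.003 × 200 × 1000 × 5 = 3.00 × 10⁶.
Original = 0.228 nM × 3.00 × 10⁶ = 6.85 × 10⁵ nM = 685 μM.

685 μM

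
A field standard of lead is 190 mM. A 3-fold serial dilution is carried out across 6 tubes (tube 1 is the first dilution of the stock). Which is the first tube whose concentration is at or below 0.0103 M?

Tube n has concentration 190 mM / 3ⁿ.
Need 3ⁿ ≥ 190 mM / 0.0103 M = 18.4, so n ≥ 2.65.
First such tube: n = 3.

tube 3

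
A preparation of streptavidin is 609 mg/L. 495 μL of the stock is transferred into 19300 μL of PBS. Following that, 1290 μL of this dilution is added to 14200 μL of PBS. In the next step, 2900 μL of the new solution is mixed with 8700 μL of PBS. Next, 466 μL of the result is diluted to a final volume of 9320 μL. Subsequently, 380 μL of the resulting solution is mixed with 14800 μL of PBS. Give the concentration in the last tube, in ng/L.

Overall dilution factor = 39.99 × 12.01 × 4 × 20 × 39.95 = 1.53 × 10⁶.
609 mg/L / 1.53 × 10⁶ = 3.97 × 10⁻⁴ mg/L = 397 ng/L.

397 ng/L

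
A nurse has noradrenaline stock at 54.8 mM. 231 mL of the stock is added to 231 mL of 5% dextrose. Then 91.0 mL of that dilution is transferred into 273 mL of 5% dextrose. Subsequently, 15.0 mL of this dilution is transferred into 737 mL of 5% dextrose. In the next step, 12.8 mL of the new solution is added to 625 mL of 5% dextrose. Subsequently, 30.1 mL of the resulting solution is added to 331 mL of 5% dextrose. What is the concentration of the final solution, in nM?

Overall dilution factor = 2 × 4 × 50.13 × 49.83 × 12.00 = 2.40 × 10⁵.
54.8 mM / 2.40 × 10⁵ = 2.29 × 10⁻⁴ mM = 229 nM.

229 nM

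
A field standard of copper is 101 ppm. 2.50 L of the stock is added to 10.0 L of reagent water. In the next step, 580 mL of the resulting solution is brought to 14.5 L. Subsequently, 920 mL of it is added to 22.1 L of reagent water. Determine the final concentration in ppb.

32.3 ppb

Overall dilution factor = 5 × 25 × 25.02 = 3128.
101 ppm / 3128 = 0.0323 ppm = 32.3 ppb.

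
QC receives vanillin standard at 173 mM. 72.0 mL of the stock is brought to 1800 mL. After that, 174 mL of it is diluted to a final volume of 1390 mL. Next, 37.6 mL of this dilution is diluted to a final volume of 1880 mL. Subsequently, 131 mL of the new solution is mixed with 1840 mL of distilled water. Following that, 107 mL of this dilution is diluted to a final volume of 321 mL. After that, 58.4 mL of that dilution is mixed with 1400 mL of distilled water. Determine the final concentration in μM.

0.0154 μM

Overall dilution factor = 25 × 7.989 × 50 × 15.05 × 3 × 24.97 = 1.13 × 10⁷.
173 mM / 1.13 × 10⁷ = 1.54 × 10⁻⁵ mM = 0.0154 μM.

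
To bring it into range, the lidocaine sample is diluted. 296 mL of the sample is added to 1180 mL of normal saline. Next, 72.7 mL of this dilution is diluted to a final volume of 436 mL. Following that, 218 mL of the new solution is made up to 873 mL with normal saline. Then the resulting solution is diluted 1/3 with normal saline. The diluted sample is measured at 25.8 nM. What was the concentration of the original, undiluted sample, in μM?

9.27 μM

Overall dilution factor = 4.986 × 5.997 × 4.005 × 3 = 359.
Original = 25.8 nM × 359 = 9269 nM = 9.27 μM.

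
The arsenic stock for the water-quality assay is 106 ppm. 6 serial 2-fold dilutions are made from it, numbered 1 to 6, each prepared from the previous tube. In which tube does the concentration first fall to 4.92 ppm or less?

tube 5

Tube n has concentration 106 ppm / 2ⁿ.
Need 2ⁿ ≥ 106 ppm / 4.92 ppm = 21.5, so n ≥ 4.43.
First such tube: n = 5.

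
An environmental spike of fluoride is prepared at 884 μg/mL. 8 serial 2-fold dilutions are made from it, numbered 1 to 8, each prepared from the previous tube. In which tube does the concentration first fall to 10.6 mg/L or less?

Tube n has concentration 884 μg/mL / 2ⁿ.
Need 2ⁿ ≥ 884 μg/mL / 10.6 mg/L = 83.4, so n ≥ 6.38.
First such tube: n = 7.

tube 7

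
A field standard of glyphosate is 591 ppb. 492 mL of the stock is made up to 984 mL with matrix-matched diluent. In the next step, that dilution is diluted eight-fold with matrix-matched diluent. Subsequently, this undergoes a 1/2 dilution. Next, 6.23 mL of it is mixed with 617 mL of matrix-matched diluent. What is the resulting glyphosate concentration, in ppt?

Overall dilution factor = 2 × 8 × 2 × 100.0 = 3201.
591 ppb / 3201 = 0.185 ppb = 185 ppt.

185 ppt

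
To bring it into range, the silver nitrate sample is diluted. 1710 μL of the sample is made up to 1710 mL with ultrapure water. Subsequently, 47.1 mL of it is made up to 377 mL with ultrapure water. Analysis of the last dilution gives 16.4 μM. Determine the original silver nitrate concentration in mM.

131 mM

Overall dilution factor = 1000 × 8.004 = 8004.
Original = 16.4 μM × 8004 = 1.31 × 10⁵ μM = 131 mM.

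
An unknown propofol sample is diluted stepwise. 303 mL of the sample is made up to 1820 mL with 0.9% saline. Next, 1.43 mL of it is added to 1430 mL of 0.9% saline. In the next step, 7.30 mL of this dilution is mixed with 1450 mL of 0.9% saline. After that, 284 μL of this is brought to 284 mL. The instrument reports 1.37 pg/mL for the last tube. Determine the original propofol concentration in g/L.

1.64 g/L

Overall dilution factor = 6.007 × 1001 × 199.6 × 1000 = 1.20 × 10⁹.
Original = 1.37 pg/mL × 1.20 × 10⁹ = 1.64 × 10⁹ pg/mL = 1.64 g/L.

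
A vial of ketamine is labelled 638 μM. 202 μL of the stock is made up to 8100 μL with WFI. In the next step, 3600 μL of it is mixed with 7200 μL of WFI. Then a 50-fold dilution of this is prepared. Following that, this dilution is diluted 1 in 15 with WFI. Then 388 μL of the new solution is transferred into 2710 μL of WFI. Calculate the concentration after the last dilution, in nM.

Overall dilution factor = 40.10 × 3 × 50 × 15 × 7.985 = 7.20 × 10⁵.
638 μM / 7.20 × 10⁵ = 8.86 × 10⁻⁴ μM = 0.886 nM.

0.886 nM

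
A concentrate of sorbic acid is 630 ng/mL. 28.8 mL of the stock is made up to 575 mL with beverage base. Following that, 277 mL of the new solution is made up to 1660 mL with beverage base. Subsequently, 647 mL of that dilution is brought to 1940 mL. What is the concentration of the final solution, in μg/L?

1.76 μg/L

Overall dilution factor = 19.97 × 5.993 × 2.998 = 359.
630 ng/mL / 359 = 1.76 ng/mL = 1.76 μg/L.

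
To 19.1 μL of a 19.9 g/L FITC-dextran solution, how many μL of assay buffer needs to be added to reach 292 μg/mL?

292 μg/mL = 0.292 g/L.
V₂ = C₁V₁/C₂ = 19.9 × 19.1 / 0.292 = 1302 μL.
Diluent to add = V₂ − V₁ = 1302 − 19.1 = 1280 μL.

1280 μL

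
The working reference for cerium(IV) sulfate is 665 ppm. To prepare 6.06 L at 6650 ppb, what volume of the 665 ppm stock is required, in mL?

6650 ppb = 6.65 ppm.
V₁ = C₂V₂/C₁ = 6.65 × 6.06 / 665 = 0.0606 L = 60.6 mL.

60.6 mL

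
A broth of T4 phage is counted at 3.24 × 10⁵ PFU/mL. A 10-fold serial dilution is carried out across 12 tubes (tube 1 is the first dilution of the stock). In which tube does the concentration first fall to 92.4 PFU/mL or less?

Tube n has concentration 3.24 × 10⁵ PFU/mL / 10ⁿ.
Need 10ⁿ ≥ 3.24 × 10⁵ PFU/mL / 92.4 PFU/mL = 3506, so n ≥ 3.54.
First such tube: n = 4.

tube 4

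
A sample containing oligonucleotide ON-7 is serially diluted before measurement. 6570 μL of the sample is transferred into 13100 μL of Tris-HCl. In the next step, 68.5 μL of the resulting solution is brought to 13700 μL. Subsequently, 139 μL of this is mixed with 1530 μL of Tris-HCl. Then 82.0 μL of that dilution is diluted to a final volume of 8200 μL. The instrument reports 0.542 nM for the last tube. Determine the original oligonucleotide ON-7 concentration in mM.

0.390 mM

Overall dilution factor = 2.994 × 200 × 12.01 × 100 = 7.19 × 10⁵.
Original = 0.542 nM × 7.19 × 10⁵ = 3.90 × 10⁵ nM = 0.390 mM.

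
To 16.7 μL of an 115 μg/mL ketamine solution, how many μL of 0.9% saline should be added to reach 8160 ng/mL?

219 μL

8160 ng/mL = 8.16 μg/mL.
V₂ = C₁V₁/C₂ = 115 × 16.7 / 8.16 = 235 μL.
Diluent to add = V₂ − V₁ = 235 − 16.7 = 219 μL.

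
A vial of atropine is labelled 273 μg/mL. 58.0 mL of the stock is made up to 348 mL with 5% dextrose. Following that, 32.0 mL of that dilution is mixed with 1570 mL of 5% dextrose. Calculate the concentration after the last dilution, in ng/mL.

909 ng/mL

Overall dilution factor = 6 × 50.06 = 300.
273 μg/mL / 300 = 0.909 μg/mL = 909 ng/mL.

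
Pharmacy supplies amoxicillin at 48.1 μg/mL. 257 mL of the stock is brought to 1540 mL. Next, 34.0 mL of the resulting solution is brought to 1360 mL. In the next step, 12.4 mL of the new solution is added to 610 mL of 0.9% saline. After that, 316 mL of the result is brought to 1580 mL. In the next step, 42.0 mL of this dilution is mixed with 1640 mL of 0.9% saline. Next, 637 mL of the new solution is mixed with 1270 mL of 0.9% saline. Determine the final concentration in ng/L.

Overall dilution factor = 5.992 × 40 × 50.19 × 5 × 40.05 × 2.994 = 7.21 × 10⁶.
48.1 μg/mL / 7.21 × 10⁶ = 6.67 × 10⁻⁶ μg/mL = 6.67 ng/L.

6.67 ng/L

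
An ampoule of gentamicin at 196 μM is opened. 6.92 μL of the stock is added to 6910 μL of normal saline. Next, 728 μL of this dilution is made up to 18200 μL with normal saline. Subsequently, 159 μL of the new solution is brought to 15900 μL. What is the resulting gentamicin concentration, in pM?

Overall dilution factor = 999.6 × 25 × 100 = 2.50 × 10⁶.
196 μM / 2.50 × 10⁶ = 7.84 × 10⁻⁵ μM = 78.4 pM.

78.4 pM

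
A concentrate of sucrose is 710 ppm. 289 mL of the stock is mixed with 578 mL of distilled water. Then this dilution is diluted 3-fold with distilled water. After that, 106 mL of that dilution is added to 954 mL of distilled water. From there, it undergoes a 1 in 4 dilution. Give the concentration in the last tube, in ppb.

Overall dilution factor = 3 × 3 × 10 × 4 = 360.
710 ppm / 360 = 1.97 ppm = 1970 ppb.

1970 ppb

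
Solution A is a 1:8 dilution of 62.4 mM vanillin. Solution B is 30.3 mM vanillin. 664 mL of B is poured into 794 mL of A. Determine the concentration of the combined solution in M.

0.0180 M

C_A = 62.4 mM / 8 = 7.80 mM.
C_mix = (C_A·V_A + C_B·V_B)/(V_A + V_B) = (7.80×794 + 30.3×664) / 1458 = 18.0 mM = 0.0180 M.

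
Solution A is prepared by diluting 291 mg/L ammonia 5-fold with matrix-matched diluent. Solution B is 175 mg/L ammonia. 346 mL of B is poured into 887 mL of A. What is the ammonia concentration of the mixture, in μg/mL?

C_A = 291 mg/L / 5 = 58.2 mg/L.
C_mix = (C_A·V_A + C_B·V_B)/(V_A + V_B) = (58.2×887 + 175×346) / 1233 = 91.0 mg/L = 91.0 μg/mL.

91.0 μg/mL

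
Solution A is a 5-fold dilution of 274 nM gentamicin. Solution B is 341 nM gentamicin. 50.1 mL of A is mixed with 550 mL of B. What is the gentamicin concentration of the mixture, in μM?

0.317 μM

C_A = 274 nM / 5 = 54.8 nM.
C_mix = (C_A·V_A + C_B·V_B)/(V_A + V_B) = (54.8×50.1 + 341×550) / 600.1 = 317 nM = 0.317 μM.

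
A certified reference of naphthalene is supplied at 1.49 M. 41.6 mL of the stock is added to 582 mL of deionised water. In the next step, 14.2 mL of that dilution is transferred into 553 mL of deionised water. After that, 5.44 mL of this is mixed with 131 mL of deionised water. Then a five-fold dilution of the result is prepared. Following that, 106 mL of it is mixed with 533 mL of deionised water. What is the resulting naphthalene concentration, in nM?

Overall dilution factor = 14.99 × 39.94 × 25.08 × 5 × 6.028 = 4.53 × 10⁵.
1.49 M / 4.53 × 10⁵ = 3.29 × 10⁻⁶ M = 3290 nM.

3290 nM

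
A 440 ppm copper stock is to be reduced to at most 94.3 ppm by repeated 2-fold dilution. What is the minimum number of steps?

3

Need 2ⁿ ≥ 4.67, so n ≥ log(4.67)/log(2) = 2.22.
Minimum whole steps: n = 3.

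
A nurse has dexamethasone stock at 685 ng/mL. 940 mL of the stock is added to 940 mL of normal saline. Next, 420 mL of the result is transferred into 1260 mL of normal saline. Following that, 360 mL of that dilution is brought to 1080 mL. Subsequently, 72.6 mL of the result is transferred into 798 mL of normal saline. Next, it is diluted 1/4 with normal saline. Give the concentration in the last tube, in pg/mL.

595 pg/mL

Overall dilution factor = 2 × 4 × 3 × 11.99 × 4 = 1151.
685 ng/mL / 1151 = 0.595 ng/mL = 595 pg/mL.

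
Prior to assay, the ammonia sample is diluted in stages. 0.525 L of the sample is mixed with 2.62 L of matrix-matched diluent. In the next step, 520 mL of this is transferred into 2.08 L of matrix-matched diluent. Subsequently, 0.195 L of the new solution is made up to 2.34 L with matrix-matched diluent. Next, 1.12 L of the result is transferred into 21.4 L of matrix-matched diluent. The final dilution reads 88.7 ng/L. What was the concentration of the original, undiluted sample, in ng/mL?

641 ng/mL

Overall dilution factor = 5.990 × 5 × 12 × 20.11 = 7227.
Original = 88.7 ng/L × 7227 = 6.41 × 10⁵ ng/L = 641 ng/mL.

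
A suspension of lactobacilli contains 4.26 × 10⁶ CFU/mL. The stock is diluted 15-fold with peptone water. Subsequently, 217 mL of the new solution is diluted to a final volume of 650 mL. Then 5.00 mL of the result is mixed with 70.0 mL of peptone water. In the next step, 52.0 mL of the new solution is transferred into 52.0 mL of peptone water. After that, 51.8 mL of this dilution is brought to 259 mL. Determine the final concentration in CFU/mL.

632 CFU/mL

Overall dilution factor = 15 × 2.995 × 15 × 2 × 5 = 6740.
4.26 × 10⁶ CFU/mL / 6740 = 632 CFU/mL.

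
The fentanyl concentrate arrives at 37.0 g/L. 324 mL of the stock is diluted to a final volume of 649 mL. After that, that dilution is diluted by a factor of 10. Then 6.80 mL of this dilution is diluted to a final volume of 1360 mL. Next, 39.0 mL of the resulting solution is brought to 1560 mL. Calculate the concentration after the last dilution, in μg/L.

Overall dilution factor = 2.003 × 10 × 200 × 40 = 1.60 × 10⁵.
37.0 g/L / 1.60 × 10⁵ = 2.31 × 10⁻⁴ g/L = 231 μg/L.

231 μg/L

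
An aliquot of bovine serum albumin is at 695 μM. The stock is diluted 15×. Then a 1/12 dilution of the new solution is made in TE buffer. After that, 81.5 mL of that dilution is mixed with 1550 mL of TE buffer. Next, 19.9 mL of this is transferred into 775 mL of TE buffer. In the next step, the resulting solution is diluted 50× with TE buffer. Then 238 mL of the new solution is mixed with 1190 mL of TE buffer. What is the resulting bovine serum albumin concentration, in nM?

Overall dilution factor = 15 × 12 × 20.02 × 39.94 × 50 × 6 = 4.32 × 10⁷.
695 μM / 4.32 × 10⁷ = 1.61 × 10⁻⁵ μM = 0.0161 nM.

0.0161 nM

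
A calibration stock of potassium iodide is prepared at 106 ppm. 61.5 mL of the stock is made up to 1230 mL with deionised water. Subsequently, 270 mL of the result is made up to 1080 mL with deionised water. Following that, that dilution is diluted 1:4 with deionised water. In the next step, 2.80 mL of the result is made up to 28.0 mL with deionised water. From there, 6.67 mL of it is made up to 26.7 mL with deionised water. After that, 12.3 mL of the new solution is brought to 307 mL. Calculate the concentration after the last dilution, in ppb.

0.332 ppb

Overall dilution factor = 20 × 4 × 4 × 10 × 4.003 × 24.96 = 3.20 × 10⁵.
106 ppm / 3.20 × 10⁵ = 3.32 × 10⁻⁴ ppm = 0.332 ppb.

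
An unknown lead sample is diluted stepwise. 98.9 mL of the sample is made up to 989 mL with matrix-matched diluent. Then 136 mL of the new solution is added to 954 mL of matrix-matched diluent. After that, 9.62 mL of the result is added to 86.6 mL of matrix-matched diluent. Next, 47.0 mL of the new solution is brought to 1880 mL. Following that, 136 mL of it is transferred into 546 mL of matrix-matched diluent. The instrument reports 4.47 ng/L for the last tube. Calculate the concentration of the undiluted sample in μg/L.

719 μg/L

Overall dilution factor = 10 × 8.015 × 10.00 × 40 × 5.015 = 1.61 × 10⁵.
Original = 4.47 ng/L × 1.61 × 10⁵ = 7.19 × 10⁵ ng/L = 719 μg/L.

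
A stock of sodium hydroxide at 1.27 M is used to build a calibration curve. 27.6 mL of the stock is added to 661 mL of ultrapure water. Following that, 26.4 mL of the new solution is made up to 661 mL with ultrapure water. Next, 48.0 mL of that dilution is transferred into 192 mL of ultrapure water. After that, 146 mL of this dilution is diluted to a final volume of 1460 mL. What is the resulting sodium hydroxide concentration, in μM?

40.7 μM

Overall dilution factor = 24.95 × 25.04 × 5 × 10 = 3.12 × 10⁴.
1.27 M / 3.12 × 10⁴ = 4.07 × 10⁻⁵ M = 40.7 μM.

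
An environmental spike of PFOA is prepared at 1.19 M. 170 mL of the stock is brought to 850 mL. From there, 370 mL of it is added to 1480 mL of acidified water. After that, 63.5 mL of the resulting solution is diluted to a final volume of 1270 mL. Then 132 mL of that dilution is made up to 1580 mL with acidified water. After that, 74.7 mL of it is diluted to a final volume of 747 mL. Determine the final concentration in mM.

0.0199 mM

Overall dilution factor = 5 × 5 × 20 × 11.97 × 10 = 5.98 × 10⁴.
1.19 M / 5.98 × 10⁴ = 1.99 × 10⁻⁵ M = 0.0199 mM.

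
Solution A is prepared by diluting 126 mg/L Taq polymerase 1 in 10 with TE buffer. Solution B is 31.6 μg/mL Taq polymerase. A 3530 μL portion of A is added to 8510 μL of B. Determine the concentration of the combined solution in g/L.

C_A = 126 mg/L / 10 = 12.6 mg/L.
C_B = 31.6 μg/mL = 31.6 mg/L.
C_mix = (C_A·V_A + C_B·V_B)/(V_A + V_B) = (12.6×3530 + 31.6×8510) / 12040 = 26.0 mg/L = 0.0260 g/L.

0.0260 g/L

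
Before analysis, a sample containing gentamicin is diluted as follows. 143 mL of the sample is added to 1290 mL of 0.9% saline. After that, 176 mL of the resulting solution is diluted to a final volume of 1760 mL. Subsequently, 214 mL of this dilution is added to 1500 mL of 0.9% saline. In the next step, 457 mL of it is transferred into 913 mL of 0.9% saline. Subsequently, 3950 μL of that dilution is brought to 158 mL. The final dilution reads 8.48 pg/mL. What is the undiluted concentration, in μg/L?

Overall dilution factor = 10.02 × 10 × 8.009 × 2.998 × 40 = 9.62 × 10⁴.
Original = 8.48 pg/mL × 9.62 × 10⁴ = 8.16 × 10⁵ pg/mL = 816 μg/L.

816 μg/L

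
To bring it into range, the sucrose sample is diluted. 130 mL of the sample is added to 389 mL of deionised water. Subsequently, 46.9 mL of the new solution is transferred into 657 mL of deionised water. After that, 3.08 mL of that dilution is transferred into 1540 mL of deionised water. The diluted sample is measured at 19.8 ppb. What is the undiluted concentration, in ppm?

594 ppm

Overall dilution factor = 3.992 × 15.01 × 501 = 3.00 × 10⁴.
Original = 19.8 ppb × 3.00 × 10⁴ = 5.94 × 10⁵ ppb = 594 ppm.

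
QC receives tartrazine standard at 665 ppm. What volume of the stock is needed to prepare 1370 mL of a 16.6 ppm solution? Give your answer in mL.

V₁ = C₂V₂/C₁ = 16.6 × 1370 / 665 = 34.2 mL.

34.2 mL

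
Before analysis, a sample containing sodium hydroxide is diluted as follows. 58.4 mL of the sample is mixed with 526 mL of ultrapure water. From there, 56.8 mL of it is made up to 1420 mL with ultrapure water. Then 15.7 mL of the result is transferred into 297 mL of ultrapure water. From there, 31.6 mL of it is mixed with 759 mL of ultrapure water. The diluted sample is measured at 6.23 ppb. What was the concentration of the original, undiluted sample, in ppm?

777 ppm

Overall dilution factor = 10.01 × 25 × 19.92 × 25.02 = 1.25 × 10⁵.
Original = 6.23 ppb × 1.25 × 10⁵ = 7.77 × 10⁵ ppb = 777 ppm.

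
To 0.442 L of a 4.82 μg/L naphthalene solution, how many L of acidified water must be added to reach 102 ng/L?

20.4 L

102 ng/L = 0.102 μg/L.
V₂ = C₁V₁/C₂ = 4.82 × 0.442 / 0.102 = 20.9 L.
Diluent to add = V₂ − V₁ = 20.9 − 0.442 = 20.4 L.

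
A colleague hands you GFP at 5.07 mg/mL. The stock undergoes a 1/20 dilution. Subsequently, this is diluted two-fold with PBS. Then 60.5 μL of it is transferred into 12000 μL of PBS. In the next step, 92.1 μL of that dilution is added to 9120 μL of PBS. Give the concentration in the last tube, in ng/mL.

Overall dilution factor = 20 × 2 × 199.3 × 100.0 = 7.98 × 10⁵.
5.07 mg/mL / 7.98 × 10⁵ = 6.36 × 10⁻⁶ mg/mL = 6.36 ng/mL.

6.36 ng/mL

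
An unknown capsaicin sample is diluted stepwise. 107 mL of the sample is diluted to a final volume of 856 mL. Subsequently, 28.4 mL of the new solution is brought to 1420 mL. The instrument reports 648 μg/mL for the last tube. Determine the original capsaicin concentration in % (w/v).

Overall dilution factor = 8 × 50 = 400.
Original = 648 μg/mL × 400 = 2.59 × 10⁵ μg/mL = 25.9 % (w/v).

25.9 % (w/v)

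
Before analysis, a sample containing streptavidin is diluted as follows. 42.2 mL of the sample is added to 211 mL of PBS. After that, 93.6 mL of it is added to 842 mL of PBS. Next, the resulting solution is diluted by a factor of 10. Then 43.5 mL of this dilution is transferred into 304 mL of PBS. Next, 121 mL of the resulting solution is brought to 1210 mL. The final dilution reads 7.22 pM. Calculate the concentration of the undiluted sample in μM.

0.346 μM

Overall dilution factor = 6 × 9.996 × 10 × 7.989 × 10 = 4.79 × 10⁴.
Original = 7.22 pM × 4.79 × 10⁴ = 3.46 × 10⁵ pM = 0.346 μM.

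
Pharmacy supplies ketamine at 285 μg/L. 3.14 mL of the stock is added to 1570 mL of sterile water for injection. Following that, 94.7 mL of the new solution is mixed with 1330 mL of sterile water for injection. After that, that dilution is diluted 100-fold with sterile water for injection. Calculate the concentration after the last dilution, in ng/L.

0.378 ng/L

Overall dilution factor = 501 × 15.04 × 100 = 7.54 × 10⁵.
285 μg/L / 7.54 × 10⁵ = 3.78 × 10⁻⁴ μg/L = 0.378 ng/L.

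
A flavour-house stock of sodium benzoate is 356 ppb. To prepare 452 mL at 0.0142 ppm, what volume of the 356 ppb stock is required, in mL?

0.0142 ppm = 14.2 ppb.
V₁ = C₂V₂/C₁ = 14.2 × 452 / 356 = 18.0 mL.

18.0 mL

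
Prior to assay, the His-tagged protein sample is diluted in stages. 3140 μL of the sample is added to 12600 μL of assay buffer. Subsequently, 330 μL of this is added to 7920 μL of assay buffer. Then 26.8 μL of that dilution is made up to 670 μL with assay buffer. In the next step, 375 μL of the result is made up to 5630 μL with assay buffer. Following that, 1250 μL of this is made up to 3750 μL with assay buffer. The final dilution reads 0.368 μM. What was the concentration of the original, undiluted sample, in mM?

51.9 mM

Overall dilution factor = 5.013 × 25 × 25 × 15.01 × 3 = 1.41 × 10⁵.
Original = 0.368 μM × 1.41 × 10⁵ = 5.19 × 10⁴ μM = 51.9 mM.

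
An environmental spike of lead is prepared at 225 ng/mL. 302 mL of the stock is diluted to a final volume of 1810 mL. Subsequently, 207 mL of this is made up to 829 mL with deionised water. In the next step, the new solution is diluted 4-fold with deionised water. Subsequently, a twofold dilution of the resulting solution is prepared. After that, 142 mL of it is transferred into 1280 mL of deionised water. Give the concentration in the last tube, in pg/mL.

117 pg/mL

Overall dilution factor = 5.993 × 4.005 × 4 × 2 × 10.01 = 1923.
225 ng/mL / 1923 = 0.117 ng/mL = 117 pg/mL.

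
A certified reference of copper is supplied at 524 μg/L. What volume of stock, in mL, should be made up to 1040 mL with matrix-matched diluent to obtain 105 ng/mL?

105 ng/mL = 105 μg/L.
V₁ = C₂V₂/C₁ = 105 × 1040 / 524 = 208 mL.

208 mL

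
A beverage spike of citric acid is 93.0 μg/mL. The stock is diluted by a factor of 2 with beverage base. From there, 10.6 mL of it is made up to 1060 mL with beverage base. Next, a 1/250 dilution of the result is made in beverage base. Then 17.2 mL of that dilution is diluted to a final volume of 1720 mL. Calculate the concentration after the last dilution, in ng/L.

Overall dilution factor = 2 × 100 × 250 × 100 = 5.00 × 10⁶.
93.0 μg/mL / 5.00 × 10⁶ = 1.86 × 10⁻⁵ μg/mL = 18.6 ng/L.

18.6 ng/L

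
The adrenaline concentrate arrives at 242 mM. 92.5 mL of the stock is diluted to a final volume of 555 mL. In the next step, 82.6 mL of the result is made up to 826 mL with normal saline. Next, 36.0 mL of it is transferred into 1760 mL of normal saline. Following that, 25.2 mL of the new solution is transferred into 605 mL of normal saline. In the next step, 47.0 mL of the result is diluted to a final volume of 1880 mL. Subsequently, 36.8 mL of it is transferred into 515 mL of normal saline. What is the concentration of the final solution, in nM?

Overall dilution factor = 6 × 10 × 49.89 × 25.01 × 40 × 14.99 = 4.49 × 10⁷.
242 mM / 4.49 × 10⁷ = 5.39 × 10⁻⁶ mM = 5.39 nM.

5.39 nM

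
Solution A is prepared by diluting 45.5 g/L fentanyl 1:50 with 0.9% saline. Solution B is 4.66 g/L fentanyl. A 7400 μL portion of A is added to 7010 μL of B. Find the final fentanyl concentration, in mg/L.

2730 mg/L

C_A = 45.5 g/L / 50 = 0.910 g/L.
C_mix = (C_A·V_A + C_B·V_B)/(V_A + V_B) = (0.910×7400 + 4.66×7010) / 14410 = 2.73 g/L = 2730 mg/L.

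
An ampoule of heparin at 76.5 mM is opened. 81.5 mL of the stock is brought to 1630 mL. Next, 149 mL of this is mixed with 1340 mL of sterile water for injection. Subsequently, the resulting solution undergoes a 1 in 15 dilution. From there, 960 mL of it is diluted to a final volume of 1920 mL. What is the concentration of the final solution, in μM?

12.8 μM

Overall dilution factor = 20 × 9.993 × 15 × 2 = 5996.
76.5 mM / 5996 = 0.0128 mM = 12.8 μM.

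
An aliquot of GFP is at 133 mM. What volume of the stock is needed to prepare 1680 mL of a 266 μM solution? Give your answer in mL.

3.36 mL

266 μM = 0.266 mM.
V₁ = C₂V₂/C₁ = 0.266 × 1680 / 133 = 3.36 mL.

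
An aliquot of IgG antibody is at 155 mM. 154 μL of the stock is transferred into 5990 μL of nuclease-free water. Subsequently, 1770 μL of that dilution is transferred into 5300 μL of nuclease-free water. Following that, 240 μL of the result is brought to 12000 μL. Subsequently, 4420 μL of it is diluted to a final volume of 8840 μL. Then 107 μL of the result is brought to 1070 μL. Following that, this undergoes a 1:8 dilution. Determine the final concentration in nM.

Overall dilution factor = 39.90 × 3.994 × 50 × 2 × 10 × 8 = 1.27 × 10⁶.
155 mM / 1.27 × 10⁶ = 1.22 × 10⁻⁴ mM = 122 nM.

122 nM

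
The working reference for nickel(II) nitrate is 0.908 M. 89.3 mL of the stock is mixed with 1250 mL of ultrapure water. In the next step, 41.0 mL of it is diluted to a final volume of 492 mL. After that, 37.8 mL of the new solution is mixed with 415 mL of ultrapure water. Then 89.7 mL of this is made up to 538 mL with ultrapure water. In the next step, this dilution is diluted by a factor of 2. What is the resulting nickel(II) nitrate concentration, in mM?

Overall dilution factor = 15.00 × 12 × 11.98 × 5.998 × 2 = 2.59 × 10⁴.
0.908 M / 2.59 × 10⁴ = 3.51 × 10⁻⁵ M = 0.0351 mM.

0.0351 mM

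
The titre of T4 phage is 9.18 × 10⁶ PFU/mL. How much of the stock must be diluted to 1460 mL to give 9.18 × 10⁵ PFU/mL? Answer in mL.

V₁ = C₂V₂/C₁ = 9.18 × 10⁵ × 1460 / 9.18 × 10⁶ = 146 mL.

146 mL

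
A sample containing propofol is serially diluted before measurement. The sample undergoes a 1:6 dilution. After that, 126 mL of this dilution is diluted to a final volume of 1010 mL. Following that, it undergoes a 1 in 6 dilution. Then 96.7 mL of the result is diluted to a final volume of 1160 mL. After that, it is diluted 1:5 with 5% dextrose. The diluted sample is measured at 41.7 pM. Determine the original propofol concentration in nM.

Overall dilution factor = 6 × 8.016 × 6 × 12.00 × 5 = 1.73 × 10⁴.
Original = 41.7 pM × 1.73 × 10⁴ = 7.22 × 10⁵ pM = 722 nM.

722 nM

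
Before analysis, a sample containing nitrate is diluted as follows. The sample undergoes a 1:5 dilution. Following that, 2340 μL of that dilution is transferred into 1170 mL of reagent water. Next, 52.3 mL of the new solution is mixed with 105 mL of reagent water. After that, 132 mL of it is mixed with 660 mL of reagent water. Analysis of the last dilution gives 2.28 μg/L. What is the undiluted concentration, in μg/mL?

Overall dilution factor = 5 × 501 × 3.008 × 6 = 4.52 × 10⁴.
Original = 2.28 μg/L × 4.52 × 10⁴ = 1.03 × 10⁵ μg/L = 103 μg/mL.

103 μg/mL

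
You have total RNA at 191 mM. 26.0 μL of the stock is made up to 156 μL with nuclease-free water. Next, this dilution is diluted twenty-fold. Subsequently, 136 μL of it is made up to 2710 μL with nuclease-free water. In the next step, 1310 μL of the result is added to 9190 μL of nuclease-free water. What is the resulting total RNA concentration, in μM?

Overall dilution factor = 6 × 20 × 19.93 × 8.015 = 1.92 × 10⁴.
191 mM / 1.92 × 10⁴ = 9.97 × 10⁻³ mM = 9.97 μM.

9.97 μM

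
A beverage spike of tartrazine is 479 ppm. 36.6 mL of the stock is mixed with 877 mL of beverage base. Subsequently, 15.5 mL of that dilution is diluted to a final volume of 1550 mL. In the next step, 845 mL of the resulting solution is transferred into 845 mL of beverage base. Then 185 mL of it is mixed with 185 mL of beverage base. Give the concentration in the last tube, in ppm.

Overall dilution factor = 24.96 × 100 × 2 × 2 = 9985.
479 ppm / 9985 = 0.0480 ppm.

0.0480 ppm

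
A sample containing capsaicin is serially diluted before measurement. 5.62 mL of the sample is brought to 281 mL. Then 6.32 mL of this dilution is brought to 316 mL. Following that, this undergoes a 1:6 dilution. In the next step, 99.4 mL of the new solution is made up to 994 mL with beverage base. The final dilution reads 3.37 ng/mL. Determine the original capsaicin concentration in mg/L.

505 mg/L

Overall dilution factor = 50 × 50 × 6 × 10 = 1.50 × 10⁵.
Original = 3.37 ng/mL × 1.50 × 10⁵ = 5.05 × 10⁵ ng/mL = 505 mg/L.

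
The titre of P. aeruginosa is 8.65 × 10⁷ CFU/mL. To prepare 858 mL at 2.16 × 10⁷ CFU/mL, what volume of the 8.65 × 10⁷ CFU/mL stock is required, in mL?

214 mL

V₁ = C₂V₂/C₁ = 2.16 × 10⁷ × 858 / 8.65 × 10⁷ = 214 mL.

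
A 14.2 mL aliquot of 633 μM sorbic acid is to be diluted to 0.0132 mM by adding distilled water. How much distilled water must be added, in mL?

0.0132 mM = 13.2 μM.
V₂ = C₁V₁/C₂ = 633 × 14.2 / 13.2 = 681 mL.
Diluent to add = V₂ − V₁ = 681 − 14.2 = 667 mL.

667 mL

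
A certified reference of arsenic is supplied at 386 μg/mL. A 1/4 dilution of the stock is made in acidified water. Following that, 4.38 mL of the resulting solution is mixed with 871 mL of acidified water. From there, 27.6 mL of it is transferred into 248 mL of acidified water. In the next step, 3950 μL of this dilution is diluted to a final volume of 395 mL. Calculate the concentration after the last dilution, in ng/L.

Overall dilution factor = 4 × 199.9 × 9.986 × 100 = 7.98 × 10⁵.
386 μg/mL / 7.98 × 10⁵ = 4.84 × 10⁻⁴ μg/mL = 484 ng/L.

484 ng/L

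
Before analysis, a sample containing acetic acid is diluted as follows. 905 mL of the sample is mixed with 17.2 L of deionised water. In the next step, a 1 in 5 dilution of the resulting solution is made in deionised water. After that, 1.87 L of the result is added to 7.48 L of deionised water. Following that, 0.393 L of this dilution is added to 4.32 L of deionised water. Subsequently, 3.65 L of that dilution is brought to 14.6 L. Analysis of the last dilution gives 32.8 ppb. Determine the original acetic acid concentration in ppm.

Overall dilution factor = 20.01 × 5 × 5 × 11.99 × 4 = 2.40 × 10⁴.
Original = 32.8 ppb × 2.40 × 10⁴ = 7.87 × 10⁵ ppb = 787 ppm.

787 ppm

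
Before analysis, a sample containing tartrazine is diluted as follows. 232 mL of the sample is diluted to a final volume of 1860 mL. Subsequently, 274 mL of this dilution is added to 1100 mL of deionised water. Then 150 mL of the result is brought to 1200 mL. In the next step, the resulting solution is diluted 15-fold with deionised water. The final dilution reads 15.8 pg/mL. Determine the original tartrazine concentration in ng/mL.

Overall dilution factor = 8.017 × 5.015 × 8 × 15 = 4824.
Original = 15.8 pg/mL × 4824 = 7.62 × 10⁴ pg/mL = 76.2 ng/mL.

76.2 ng/mL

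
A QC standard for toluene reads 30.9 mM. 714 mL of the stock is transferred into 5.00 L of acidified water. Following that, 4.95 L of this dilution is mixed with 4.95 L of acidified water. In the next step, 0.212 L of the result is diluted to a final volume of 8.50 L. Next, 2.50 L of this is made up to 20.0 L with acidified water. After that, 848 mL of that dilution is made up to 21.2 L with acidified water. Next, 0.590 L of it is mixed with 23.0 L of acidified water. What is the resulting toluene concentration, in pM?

6020 pM

Overall dilution factor = 8.003 × 2 × 40.09 × 8 × 25 × 39.98 = 5.13 × 10⁶.
30.9 mM / 5.13 × 10⁶ = 6.02 × 10⁻⁶ mM = 6020 pM.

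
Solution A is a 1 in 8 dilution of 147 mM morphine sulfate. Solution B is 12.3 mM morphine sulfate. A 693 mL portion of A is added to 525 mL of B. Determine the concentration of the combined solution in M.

C_A = 147 mM / 8 = 18.4 mM.
C_mix = (C_A·V_A + C_B·V_B)/(V_A + V_B) = (18.4×693 + 12.3×525) / 1218 = 15.8 mM = 0.0158 M.

0.0158 M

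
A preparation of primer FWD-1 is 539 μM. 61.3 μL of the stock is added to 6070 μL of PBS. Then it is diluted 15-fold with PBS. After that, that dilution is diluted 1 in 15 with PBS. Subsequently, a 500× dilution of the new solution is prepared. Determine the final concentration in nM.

0.0479 nM

Overall dilution factor = 100.0 × 15 × 15 × 500 = 1.13 × 10⁷.
539 μM / 1.13 × 10⁷ = 4.79 × 10⁻⁵ μM = 0.0479 nM.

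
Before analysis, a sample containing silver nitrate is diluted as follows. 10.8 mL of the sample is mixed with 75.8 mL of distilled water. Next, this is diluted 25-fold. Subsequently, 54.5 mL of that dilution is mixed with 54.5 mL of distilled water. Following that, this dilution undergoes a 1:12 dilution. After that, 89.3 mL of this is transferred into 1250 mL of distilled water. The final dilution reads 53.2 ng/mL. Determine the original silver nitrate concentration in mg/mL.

3.84 mg/mL

Overall dilution factor = 8.019 × 25 × 2 × 12 × 15.00 = 7.22 × 10⁴.
Original = 53.2 ng/mL × 7.22 × 10⁴ = 3.84 × 10⁶ ng/mL = 3.84 mg/mL.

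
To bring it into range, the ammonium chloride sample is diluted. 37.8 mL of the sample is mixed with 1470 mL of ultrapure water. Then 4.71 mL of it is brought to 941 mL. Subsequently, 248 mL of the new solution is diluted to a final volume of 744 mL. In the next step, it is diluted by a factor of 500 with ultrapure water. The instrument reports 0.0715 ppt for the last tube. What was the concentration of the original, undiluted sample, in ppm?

0.855 ppm

Overall dilution factor = 39.89 × 199.8 × 3 × 500 = 1.20 × 10⁷.
Original = 0.0715 ppt × 1.20 × 10⁷ = 8.55 × 10⁵ ppt = 0.855 ppm.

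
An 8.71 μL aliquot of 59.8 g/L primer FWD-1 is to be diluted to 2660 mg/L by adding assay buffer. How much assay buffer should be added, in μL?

187 μL

2660 mg/L = 2.66 g/L.
V₂ = C₁V₁/C₂ = 59.8 × 8.71 / 2.66 = 196 μL.
Diluent to add = V₂ − V₁ = 196 − 8.71 = 187 μL.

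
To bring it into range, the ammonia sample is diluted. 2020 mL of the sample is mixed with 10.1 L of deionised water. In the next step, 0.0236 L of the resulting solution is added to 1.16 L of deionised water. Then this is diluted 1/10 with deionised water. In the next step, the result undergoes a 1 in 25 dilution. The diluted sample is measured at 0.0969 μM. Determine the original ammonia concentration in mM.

7.29 mM

Overall dilution factor = 6 × 50.15 × 10 × 25 = 7.52 × 10⁴.
Original = 0.0969 μM × 7.52 × 10⁴ = 7290 μM = 7.29 mM.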